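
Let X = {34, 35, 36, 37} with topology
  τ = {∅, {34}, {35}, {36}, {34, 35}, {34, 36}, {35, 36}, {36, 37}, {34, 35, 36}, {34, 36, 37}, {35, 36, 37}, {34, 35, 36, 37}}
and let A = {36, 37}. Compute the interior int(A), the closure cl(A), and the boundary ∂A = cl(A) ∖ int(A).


int(A) = {36, 37}, cl(A) = {36, 37}, ∂A = ∅.

Closed sets in (X, τ) are complements of opens:
  closed(X, τ) = {∅, {34}, {35}, {37}, {34, 35}, {34, 37}, {35, 37}, {36, 37}, {34, 35, 37}, {34, 36, 37}, {35, 36, 37}, {34, 35, 36, 37}}.
int(A) = ⋃ {U ∈ τ : U ⊆ A}. Opens contained in A: ∅, {36}, {36, 37}.
Taking the union of these: int(A) = {36, 37}.
cl(A) = ⋂ {C closed : A ⊆ C}. Closed sets containing A: {36, 37}, {34, 36, 37}, {35, 36, 37}, {34, 35, 36, 37}.
Intersecting these: cl(A) = {36, 37}.
∂A = cl(A) ∖ int(A) = {36, 37} ∖ {36, 37} = ∅.


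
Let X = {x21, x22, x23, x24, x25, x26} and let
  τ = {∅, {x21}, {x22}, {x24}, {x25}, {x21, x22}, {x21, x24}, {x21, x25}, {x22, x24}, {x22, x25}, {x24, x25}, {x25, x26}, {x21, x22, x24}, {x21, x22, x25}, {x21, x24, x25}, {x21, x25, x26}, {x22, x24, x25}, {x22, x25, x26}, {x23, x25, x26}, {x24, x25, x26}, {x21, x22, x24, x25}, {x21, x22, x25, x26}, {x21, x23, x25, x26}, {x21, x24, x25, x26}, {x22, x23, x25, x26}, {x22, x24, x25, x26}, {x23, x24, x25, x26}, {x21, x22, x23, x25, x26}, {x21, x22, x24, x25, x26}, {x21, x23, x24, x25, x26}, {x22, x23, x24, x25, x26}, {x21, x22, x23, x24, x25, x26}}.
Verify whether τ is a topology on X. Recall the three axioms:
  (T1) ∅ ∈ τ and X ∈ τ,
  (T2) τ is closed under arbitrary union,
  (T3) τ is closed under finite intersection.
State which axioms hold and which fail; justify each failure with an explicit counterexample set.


τ IS a topology on X.

Axiom (T1): ∅ ∈ τ? Yes; X ∈ τ? Yes.
Axiom (T2/T3): check pairwise unions and intersections of members of τ.
All pairwise intersections and unions checked — each lies in τ. Therefore τ satisfies (T1), (T2), (T3): it IS a topology on X.


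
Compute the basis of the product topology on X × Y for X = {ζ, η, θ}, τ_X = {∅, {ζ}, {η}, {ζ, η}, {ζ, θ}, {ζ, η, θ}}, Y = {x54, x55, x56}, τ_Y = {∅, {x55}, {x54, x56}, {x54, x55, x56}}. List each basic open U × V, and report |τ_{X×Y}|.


Basis B = {∅ × ∅, {ζ} × {x55}, {η} × {x55}, {ζ} × {x54, x56}, {ζ, η} × {x55}, {ζ, θ} × {x55}, {η} × {x54, x56}, {ζ} × {x54, x55, x56}, {ζ, η, θ} × {x55}, {η} × {x54, x55, x56}, {ζ, η} × {x54, x56}, {ζ, θ} × {x54, x56}, {ζ, η} × {x54, x55, x56}, {ζ, θ} × {x54, x55, x56}, {ζ, η, θ} × {x54, x56}, {ζ, η, θ} × {x54, x55, x56}}; |τ_{X×Y}| = 36.

Enumerate products U × V with U ∈ τ_X, V ∈ τ_Y (deduplicated):
  ∅ × ∅ = {} (∅)
  {ζ} × {x55} = {(ζ,x55)}
  {η} × {x55} = {(η,x55)}
  {ζ} × {x54, x56} = {(ζ,x54), (ζ,x56)}
  {ζ, η} × {x55} = {(ζ,x55), (η,x55)}
  {ζ, θ} × {x55} = {(ζ,x55), (θ,x55)}
  {η} × {x54, x56} = {(η,x54), (η,x56)}
  {ζ} × {x54, x55, x56} = {(ζ,x54), (ζ,x55), (ζ,x56)}
  {ζ, η, θ} × {x55} = {(ζ,x55), (η,x55), (θ,x55)}
  {η} × {x54, x55, x56} = {(η,x54), (η,x55), (η,x56)}
  {ζ, η} × {x54, x56} = {(ζ,x54), (ζ,x56), (η,x54), (η,x56)}
  {ζ, θ} × {x54, x56} = {(ζ,x54), (ζ,x56), (θ,x54), (θ,x56)}
  {ζ, η} × {x54, x55, x56} = {(ζ,x54), (ζ,x55), (ζ,x56), (η,x54), (η,x55), (η,x56)}
  {ζ, θ} × {x54, x55, x56} = {(ζ,x54), (ζ,x55), (ζ,x56), (θ,x54), (θ,x55), (θ,x56)}
  {ζ, η, θ} × {x54, x56} = {(ζ,x54), (ζ,x56), (η,x54), (η,x56), (θ,x54), (θ,x56)}
  {ζ, η, θ} × {x54, x55, x56} = {(ζ,x54), (ζ,x55), (ζ,x56), (η,x54), (η,x55), (η,x56), (θ,x54), (θ,x55), (θ,x56)}
These 16 distinct sets form the basis B.
Close under arbitrary unions to get τ_{X×Y}; counting gives |τ_{X×Y}| = 36.


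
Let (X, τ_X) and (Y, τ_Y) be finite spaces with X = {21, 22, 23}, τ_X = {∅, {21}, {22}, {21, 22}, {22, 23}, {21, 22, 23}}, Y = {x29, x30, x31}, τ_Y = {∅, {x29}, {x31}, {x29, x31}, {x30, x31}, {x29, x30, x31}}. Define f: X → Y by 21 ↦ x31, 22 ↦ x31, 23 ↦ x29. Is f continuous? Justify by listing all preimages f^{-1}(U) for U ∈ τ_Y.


f is NOT continuous.

Compute f^{-1}(U) for each U ∈ τ_Y:
  U = ∅: f^{-1}(U) = ∅ ∈ τ_X ✓.
  U = {x29}: f^{-1}(U) = {23} ∉ τ_X ✗.
  U = {x31}: f^{-1}(U) = {21, 22} ∈ τ_X ✓.
  U = {x29, x31}: f^{-1}(U) = {21, 22, 23} ∈ τ_X ✓.
  U = {x30, x31}: f^{-1}(U) = {21, 22} ∈ τ_X ✓.
  U = {x29, x30, x31}: f^{-1}(U) = {21, 22, 23} ∈ τ_X ✓.
Found U = {x29} with f^{-1}(U) = {23} not in τ_X. Therefore f is NOT continuous.


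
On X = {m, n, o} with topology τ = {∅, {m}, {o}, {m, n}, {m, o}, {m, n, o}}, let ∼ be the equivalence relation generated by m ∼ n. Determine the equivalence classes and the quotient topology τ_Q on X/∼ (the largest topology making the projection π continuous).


X/∼ = {[m=n], [o]}; |τ_Q| = 4.

Equivalence classes: [m=n], [o].
Quotient map π: X → X/∼ sends m ↦ [m=n], n ↦ [m=n], o ↦ [o].
For each subset V ⊆ X/∼, compute π^{-1}(V) ⊆ X and check whether π^{-1}(V) ∈ τ. V is open in τ_Q iff π^{-1}(V) ∈ τ.
  V = {}: π^{-1}(V) = ∅ ∈ τ ✓.
  V = {[m=n]}: π^{-1}(V) = {m, n} ∈ τ ✓.
  V = {[o]}: π^{-1}(V) = {o} ∈ τ ✓.
  V = {[m=n], [o]}: π^{-1}(V) = {m, n, o} ∈ τ ✓.
Open sets in the quotient: τ_Q = {{}, {[m=n]}, {[o]}, {[m=n], [o]}} (4 elements).


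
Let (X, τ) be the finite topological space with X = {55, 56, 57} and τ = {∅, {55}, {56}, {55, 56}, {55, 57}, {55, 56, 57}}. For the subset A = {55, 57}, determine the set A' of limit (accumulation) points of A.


A' = {57}

For each x ∈ X, list the open sets U ∈ τ with x ∈ U, then check whether U ∩ (A ∖ {x}) ≠ ∅ for every such U.
  x = 55: open {55} ∋ x has {55} ∩ (A ∖ {55}) = ∅, so x is NOT a limit point.
  x = 56: open {56} ∋ x has {56} ∩ (A ∖ {56}) = ∅, so x is NOT a limit point.
  x = 57: opens ∋ x are {55, 57}, {55, 56, 57}; each meets A ∖ {57}, so x IS a limit point.
Collecting: A' = {57}.


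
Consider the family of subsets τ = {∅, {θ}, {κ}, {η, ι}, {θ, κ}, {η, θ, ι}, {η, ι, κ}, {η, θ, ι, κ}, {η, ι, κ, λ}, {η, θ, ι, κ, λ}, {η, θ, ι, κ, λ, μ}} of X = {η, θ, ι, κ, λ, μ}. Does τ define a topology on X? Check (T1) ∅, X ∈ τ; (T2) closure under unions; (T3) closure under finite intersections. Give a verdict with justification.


τ IS a topology on X.

Axiom (T1): ∅ ∈ τ? Yes; X ∈ τ? Yes.
Axiom (T2/T3): check pairwise unions and intersections of members of τ.
All pairwise intersections and unions checked — each lies in τ. Therefore τ satisfies (T1), (T2), (T3): it IS a topology on X.


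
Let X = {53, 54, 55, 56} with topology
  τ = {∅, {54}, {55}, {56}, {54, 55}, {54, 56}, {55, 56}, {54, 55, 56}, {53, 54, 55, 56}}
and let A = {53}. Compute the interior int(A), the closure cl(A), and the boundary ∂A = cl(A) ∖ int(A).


int(A) = ∅, cl(A) = {53}, ∂A = {53}.

Closed sets in (X, τ) are complements of opens:
  closed(X, τ) = {∅, {53}, {53, 54}, {53, 55}, {53, 56}, {53, 54, 55}, {53, 54, 56}, {53, 55, 56}, {53, 54, 55, 56}}.
int(A) = ⋃ {U ∈ τ : U ⊆ A}. Opens contained in A: ∅.
Taking the union of these: int(A) = ∅.
cl(A) = ⋂ {C closed : A ⊆ C}. Closed sets containing A: {53}, {53, 54}, {53, 55}, {53, 56}, {53, 54, 55}, {53, 54, 56}, {53, 55, 56}, {53, 54, 55, 56}.
Intersecting these: cl(A) = {53}.
∂A = cl(A) ∖ int(A) = {53} ∖ ∅ = {53}.


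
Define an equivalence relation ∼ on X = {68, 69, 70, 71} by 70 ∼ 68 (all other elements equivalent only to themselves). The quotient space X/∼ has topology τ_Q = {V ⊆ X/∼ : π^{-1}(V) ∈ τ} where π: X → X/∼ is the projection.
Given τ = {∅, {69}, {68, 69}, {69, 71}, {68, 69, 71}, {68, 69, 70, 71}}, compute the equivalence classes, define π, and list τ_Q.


X/∼ = {[68=70], [69], [71]}; |τ_Q| = 4.

Equivalence classes: [68=70], [69], [71].
Quotient map π: X → X/∼ sends 68 ↦ [68=70], 69 ↦ [69], 70 ↦ [68=70], 71 ↦ [71].
For each subset V ⊆ X/∼, compute π^{-1}(V) ⊆ X and check whether π^{-1}(V) ∈ τ. V is open in τ_Q iff π^{-1}(V) ∈ τ.
  V = {}: π^{-1}(V) = ∅ ∈ τ ✓.
  V = {[68=70]}: π^{-1}(V) = {68, 70} ∉ τ ✗.
  V = {[69]}: π^{-1}(V) = {69} ∈ τ ✓.
  V = {[68=70], [69]}: π^{-1}(V) = {68, 69, 70} ∉ τ ✗.
  V = {[71]}: π^{-1}(V) = {71} ∉ τ ✗.
  V = {[68=70], [71]}: π^{-1}(V) = {68, 70, 71} ∉ τ ✗.
  V = {[69], [71]}: π^{-1}(V) = {69, 71} ∈ τ ✓.
  V = {[68=70], [69], [71]}: π^{-1}(V) = {68, 69, 70, 71} ∈ τ ✓.
Open sets in the quotient: τ_Q = {{}, {[69]}, {[69], [71]}, {[68=70], [69], [71]}} (4 elements).


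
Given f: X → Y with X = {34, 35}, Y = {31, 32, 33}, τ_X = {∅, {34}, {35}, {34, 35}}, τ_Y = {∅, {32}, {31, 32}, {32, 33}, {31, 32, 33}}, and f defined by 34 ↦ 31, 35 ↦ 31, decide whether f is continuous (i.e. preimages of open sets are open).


f IS continuous.

Compute f^{-1}(U) for each U ∈ τ_Y:
  U = ∅: f^{-1}(U) = ∅ ∈ τ_X ✓.
  U = {32}: f^{-1}(U) = ∅ ∈ τ_X ✓.
  U = {31, 32}: f^{-1}(U) = {34, 35} ∈ τ_X ✓.
  U = {32, 33}: f^{-1}(U) = ∅ ∈ τ_X ✓.
  U = {31, 32, 33}: f^{-1}(U) = {34, 35} ∈ τ_X ✓.
Every preimage lies in τ_X, so f IS continuous.


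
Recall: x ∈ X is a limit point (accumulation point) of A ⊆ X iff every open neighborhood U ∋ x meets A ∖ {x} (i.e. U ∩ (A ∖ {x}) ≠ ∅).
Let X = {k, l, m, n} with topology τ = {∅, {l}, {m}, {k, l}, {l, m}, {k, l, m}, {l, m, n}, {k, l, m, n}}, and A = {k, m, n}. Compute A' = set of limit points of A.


A' = {n}

For each x ∈ X, list the open sets U ∈ τ with x ∈ U, then check whether U ∩ (A ∖ {x}) ≠ ∅ for every such U.
  x = k: open {k, l} ∋ x has {k, l} ∩ (A ∖ {k}) = ∅, so x is NOT a limit point.
  x = l: open {l} ∋ x has {l} ∩ (A ∖ {l}) = ∅, so x is NOT a limit point.
  x = m: open {m} ∋ x has {m} ∩ (A ∖ {m}) = ∅, so x is NOT a limit point.
  x = n: opens ∋ x are {l, m, n}, {k, l, m, n}; each meets A ∖ {n}, so x IS a limit point.
Collecting: A' = {n}.


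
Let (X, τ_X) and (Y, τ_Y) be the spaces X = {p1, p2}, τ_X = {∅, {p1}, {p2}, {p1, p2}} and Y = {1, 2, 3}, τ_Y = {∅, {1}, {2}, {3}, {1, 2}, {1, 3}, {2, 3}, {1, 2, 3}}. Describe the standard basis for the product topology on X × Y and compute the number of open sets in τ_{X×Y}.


Basis B = {∅ × ∅, {p1} × {1}, {p1} × {2}, {p1} × {3}, {p2} × {1}, {p2} × {2}, {p2} × {3}, {p1} × {1, 2}, {p1} × {1, 3}, {p1, p2} × {1}, {p1} × {2, 3}, {p1, p2} × {2}, {p1, p2} × {3}, {p2} × {1, 2}, {p2} × {1, 3}, {p2} × {2, 3}, {p1} × {1, 2, 3}, {p2} × {1, 2, 3}, {p1, p2} × {1, 2}, {p1, p2} × {1, 3}, {p1, p2} × {2, 3}, {p1, p2} × {1, 2, 3}}; |τ_{X×Y}| = 64.

Enumerate products U × V with U ∈ τ_X, V ∈ τ_Y (deduplicated):
  ∅ × ∅ = {} (∅)
  {p1} × {1} = {(p1,1)}
  {p1} × {2} = {(p1,2)}
  {p1} × {3} = {(p1,3)}
  {p2} × {1} = {(p2,1)}
  {p2} × {2} = {(p2,2)}
  {p2} × {3} = {(p2,3)}
  {p1} × {1, 2} = {(p1,1), (p1,2)}
  {p1} × {1, 3} = {(p1,1), (p1,3)}
  {p1, p2} × {1} = {(p1,1), (p2,1)}
  {p1} × {2, 3} = {(p1,2), (p1,3)}
  {p1, p2} × {2} = {(p1,2), (p2,2)}
  {p1, p2} × {3} = {(p1,3), (p2,3)}
  {p2} × {1, 2} = {(p2,1), (p2,2)}
  {p2} × {1, 3} = {(p2,1), (p2,3)}
  {p2} × {2, 3} = {(p2,2), (p2,3)}
  {p1} × {1, 2, 3} = {(p1,1), (p1,2), (p1,3)}
  {p2} × {1, 2, 3} = {(p2,1), (p2,2), (p2,3)}
  {p1, p2} × {1, 2} = {(p1,1), (p1,2), (p2,1), (p2,2)}
  {p1, p2} × {1, 3} = {(p1,1), (p1,3), (p2,1), (p2,3)}
  {p1, p2} × {2, 3} = {(p1,2), (p1,3), (p2,2), (p2,3)}
  {p1, p2} × {1, 2, 3} = {(p1,1), (p1,2), (p1,3), (p2,1), (p2,2), (p2,3)}
These 22 distinct sets form the basis B.
Close under arbitrary unions to get τ_{X×Y}; counting gives |τ_{X×Y}| = 64.


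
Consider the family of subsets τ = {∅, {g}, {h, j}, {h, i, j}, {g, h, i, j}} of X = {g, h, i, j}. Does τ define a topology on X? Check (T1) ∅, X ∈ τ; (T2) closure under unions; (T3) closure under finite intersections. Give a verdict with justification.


τ is NOT a topology on X.

Axiom (T1): ∅ ∈ τ? Yes; X ∈ τ? Yes.
Axiom (T2/T3): check pairwise unions and intersections of members of τ.
Counterexample for (T2): {g} ∪ {h, j} = {g, h, j} ∉ τ. Therefore τ is NOT a topology.


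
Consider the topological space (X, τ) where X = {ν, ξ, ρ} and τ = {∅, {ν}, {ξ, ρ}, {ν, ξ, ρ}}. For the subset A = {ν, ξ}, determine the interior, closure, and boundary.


int(A) = {ν}, cl(A) = {ν, ξ, ρ}, ∂A = {ξ, ρ}.

Closed sets in (X, τ) are complements of opens:
  closed(X, τ) = {∅, {ν}, {ξ, ρ}, {ν, ξ, ρ}}.
int(A) = ⋃ {U ∈ τ : U ⊆ A}. Opens contained in A: ∅, {ν}.
Taking the union of these: int(A) = {ν}.
cl(A) = ⋂ {C closed : A ⊆ C}. Closed sets containing A: {ν, ξ, ρ}.
Intersecting these: cl(A) = {ν, ξ, ρ}.
∂A = cl(A) ∖ int(A) = {ν, ξ, ρ} ∖ {ν} = {ξ, ρ}.


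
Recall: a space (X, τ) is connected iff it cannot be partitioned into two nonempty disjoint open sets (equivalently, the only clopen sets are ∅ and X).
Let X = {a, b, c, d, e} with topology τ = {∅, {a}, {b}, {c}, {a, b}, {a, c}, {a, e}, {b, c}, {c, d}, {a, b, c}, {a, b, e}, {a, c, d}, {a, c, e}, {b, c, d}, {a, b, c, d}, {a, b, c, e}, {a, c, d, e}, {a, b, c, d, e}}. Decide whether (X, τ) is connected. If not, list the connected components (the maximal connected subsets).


(X, τ) is disconnected; components = [{b}, {a, e}, {c, d}].

Find clopen sets (U ∈ τ with X ∖ U ∈ τ):
  U = ∅, X ∖ U = {a, b, c, d, e} — both open, so U is clopen.
  U = {b}, X ∖ U = {a, c, d, e} — both open, so U is clopen.
  U = {a, e}, X ∖ U = {b, c, d} — both open, so U is clopen.
  U = {c, d}, X ∖ U = {a, b, e} — both open, so U is clopen.
  U = {a, b, e}, X ∖ U = {c, d} — both open, so U is clopen.
  U = {b, c, d}, X ∖ U = {a, e} — both open, so U is clopen.
  U = {a, c, d, e}, X ∖ U = {b} — both open, so U is clopen.
  U = {a, b, c, d, e}, X ∖ U = ∅ — both open, so U is clopen.
Nontrivial clopen(s) exist: e.g. {c, d}. So (X, τ) is disconnected.
Compute connected components by grouping points that agree on all clopens:
  component: {b}
  component: {a, e}
  component: {c, d}


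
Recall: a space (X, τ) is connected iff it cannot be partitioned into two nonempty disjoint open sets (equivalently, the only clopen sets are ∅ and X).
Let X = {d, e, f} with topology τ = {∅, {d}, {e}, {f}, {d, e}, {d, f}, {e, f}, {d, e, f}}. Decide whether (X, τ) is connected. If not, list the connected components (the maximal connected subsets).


(X, τ) is disconnected; components = [{d}, {e}, {f}].

Find clopen sets (U ∈ τ with X ∖ U ∈ τ):
  U = ∅, X ∖ U = {d, e, f} — both open, so U is clopen.
  U = {d}, X ∖ U = {e, f} — both open, so U is clopen.
  U = {e}, X ∖ U = {d, f} — both open, so U is clopen.
  U = {f}, X ∖ U = {d, e} — both open, so U is clopen.
  U = {d, e}, X ∖ U = {f} — both open, so U is clopen.
  U = {d, f}, X ∖ U = {e} — both open, so U is clopen.
  U = {e, f}, X ∖ U = {d} — both open, so U is clopen.
  U = {d, e, f}, X ∖ U = ∅ — both open, so U is clopen.
Nontrivial clopen(s) exist: e.g. {f}. So (X, τ) is disconnected.
Compute connected components by grouping points that agree on all clopens:
  component: {d}
  component: {e}
  component: {f}


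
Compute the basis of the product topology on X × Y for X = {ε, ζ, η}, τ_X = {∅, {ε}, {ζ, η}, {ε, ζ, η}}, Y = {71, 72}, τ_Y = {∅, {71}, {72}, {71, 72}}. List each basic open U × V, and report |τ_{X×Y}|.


Basis B = {∅ × ∅, {ε} × {71}, {ε} × {72}, {ε} × {71, 72}, {ζ, η} × {71}, {ζ, η} × {72}, {ε, ζ, η} × {71}, {ε, ζ, η} × {72}, {ζ, η} × {71, 72}, {ε, ζ, η} × {71, 72}}; |τ_{X×Y}| = 16.

Enumerate products U × V with U ∈ τ_X, V ∈ τ_Y (deduplicated):
  ∅ × ∅ = {} (∅)
  {ε} × {71} = {(ε,71)}
  {ε} × {72} = {(ε,72)}
  {ε} × {71, 72} = {(ε,71), (ε,72)}
  {ζ, η} × {71} = {(ζ,71), (η,71)}
  {ζ, η} × {72} = {(ζ,72), (η,72)}
  {ε, ζ, η} × {71} = {(ε,71), (ζ,71), (η,71)}
  {ε, ζ, η} × {72} = {(ε,72), (ζ,72), (η,72)}
  {ζ, η} × {71, 72} = {(ζ,71), (ζ,72), (η,71), (η,72)}
  {ε, ζ, η} × {71, 72} = {(ε,71), (ε,72), (ζ,71), (ζ,72), (η,71), (η,72)}
These 10 distinct sets form the basis B.
Close under arbitrary unions to get τ_{X×Y}; counting gives |τ_{X×Y}| = 16.


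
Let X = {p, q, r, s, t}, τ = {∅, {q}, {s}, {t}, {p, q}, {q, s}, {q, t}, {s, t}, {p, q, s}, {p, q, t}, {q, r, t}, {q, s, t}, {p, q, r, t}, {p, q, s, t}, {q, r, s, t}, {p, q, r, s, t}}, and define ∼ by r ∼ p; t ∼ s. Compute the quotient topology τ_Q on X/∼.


X/∼ = {[p=r], [q], [s=t]}; |τ_Q| = 5.

Equivalence classes: [p=r], [q], [s=t].
Quotient map π: X → X/∼ sends p ↦ [p=r], q ↦ [q], r ↦ [p=r], s ↦ [s=t], t ↦ [s=t].
For each subset V ⊆ X/∼, compute π^{-1}(V) ⊆ X and check whether π^{-1}(V) ∈ τ. V is open in τ_Q iff π^{-1}(V) ∈ τ.
  V = {}: π^{-1}(V) = ∅ ∈ τ ✓.
  V = {[p=r]}: π^{-1}(V) = {p, r} ∉ τ ✗.
  V = {[q]}: π^{-1}(V) = {q} ∈ τ ✓.
  V = {[p=r], [q]}: π^{-1}(V) = {p, q, r} ∉ τ ✗.
  V = {[s=t]}: π^{-1}(V) = {s, t} ∈ τ ✓.
  V = {[p=r], [s=t]}: π^{-1}(V) = {p, r, s, t} ∉ τ ✗.
  V = {[q], [s=t]}: π^{-1}(V) = {q, s, t} ∈ τ ✓.
  V = {[p=r], [q], [s=t]}: π^{-1}(V) = {p, q, r, s, t} ∈ τ ✓.
Open sets in the quotient: τ_Q = {{}, {[q]}, {[s=t]}, {[q], [s=t]}, {[p=r], [q], [s=t]}} (5 elements).


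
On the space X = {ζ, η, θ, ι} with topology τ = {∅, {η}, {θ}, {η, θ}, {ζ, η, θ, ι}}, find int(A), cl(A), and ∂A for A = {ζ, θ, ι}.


int(A) = {θ}, cl(A) = {ζ, θ, ι}, ∂A = {ζ, ι}.

Closed sets in (X, τ) are complements of opens:
  closed(X, τ) = {∅, {ζ, ι}, {ζ, η, ι}, {ζ, θ, ι}, {ζ, η, θ, ι}}.
int(A) = ⋃ {U ∈ τ : U ⊆ A}. Opens contained in A: ∅, {θ}.
Taking the union of these: int(A) = {θ}.
cl(A) = ⋂ {C closed : A ⊆ C}. Closed sets containing A: {ζ, θ, ι}, {ζ, η, θ, ι}.
Intersecting these: cl(A) = {ζ, θ, ι}.
∂A = cl(A) ∖ int(A) = {ζ, θ, ι} ∖ {θ} = {ζ, ι}.


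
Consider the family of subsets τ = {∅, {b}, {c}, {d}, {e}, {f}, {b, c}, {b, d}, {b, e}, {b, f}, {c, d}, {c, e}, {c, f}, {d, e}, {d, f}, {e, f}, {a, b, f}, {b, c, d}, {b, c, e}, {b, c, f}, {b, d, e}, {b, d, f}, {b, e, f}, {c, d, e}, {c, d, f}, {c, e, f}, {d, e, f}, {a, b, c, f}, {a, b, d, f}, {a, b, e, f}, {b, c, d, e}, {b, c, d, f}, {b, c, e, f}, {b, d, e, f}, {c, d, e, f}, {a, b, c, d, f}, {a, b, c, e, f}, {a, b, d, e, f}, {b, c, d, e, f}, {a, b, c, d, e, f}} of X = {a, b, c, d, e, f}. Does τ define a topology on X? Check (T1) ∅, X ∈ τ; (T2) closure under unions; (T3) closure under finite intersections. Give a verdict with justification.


τ IS a topology on X.

Axiom (T1): ∅ ∈ τ? Yes; X ∈ τ? Yes.
Axiom (T2/T3): check pairwise unions and intersections of members of τ.
All pairwise intersections and unions checked — each lies in τ. Therefore τ satisfies (T1), (T2), (T3): it IS a topology on X.


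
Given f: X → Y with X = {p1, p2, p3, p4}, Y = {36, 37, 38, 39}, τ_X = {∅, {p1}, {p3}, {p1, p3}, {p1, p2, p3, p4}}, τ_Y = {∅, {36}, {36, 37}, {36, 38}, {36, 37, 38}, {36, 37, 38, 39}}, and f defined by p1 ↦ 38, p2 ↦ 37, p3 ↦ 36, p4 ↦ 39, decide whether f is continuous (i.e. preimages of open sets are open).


f is NOT continuous.

Compute f^{-1}(U) for each U ∈ τ_Y:
  U = ∅: f^{-1}(U) = ∅ ∈ τ_X ✓.
  U = {36}: f^{-1}(U) = {p3} ∈ τ_X ✓.
  U = {36, 37}: f^{-1}(U) = {p2, p3} ∉ τ_X ✗.
  U = {36, 38}: f^{-1}(U) = {p1, p3} ∈ τ_X ✓.
  U = {36, 37, 38}: f^{-1}(U) = {p1, p2, p3} ∉ τ_X ✗.
  U = {36, 37, 38, 39}: f^{-1}(U) = {p1, p2, p3, p4} ∈ τ_X ✓.
Found U = {36, 37} with f^{-1}(U) = {p2, p3} not in τ_X. Therefore f is NOT continuous.


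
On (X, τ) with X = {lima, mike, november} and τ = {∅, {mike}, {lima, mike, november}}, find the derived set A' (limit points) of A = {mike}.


A' = {lima, november}

For each x ∈ X, list the open sets U ∈ τ with x ∈ U, then check whether U ∩ (A ∖ {x}) ≠ ∅ for every such U.
  x = lima: opens ∋ x are {lima, mike, november}; each meets A ∖ {lima}, so x IS a limit point.
  x = mike: open {mike} ∋ x has {mike} ∩ (A ∖ {mike}) = ∅, so x is NOT a limit point.
  x = november: opens ∋ x are {lima, mike, november}; each meets A ∖ {november}, so x IS a limit point.
Collecting: A' = {lima, november}.


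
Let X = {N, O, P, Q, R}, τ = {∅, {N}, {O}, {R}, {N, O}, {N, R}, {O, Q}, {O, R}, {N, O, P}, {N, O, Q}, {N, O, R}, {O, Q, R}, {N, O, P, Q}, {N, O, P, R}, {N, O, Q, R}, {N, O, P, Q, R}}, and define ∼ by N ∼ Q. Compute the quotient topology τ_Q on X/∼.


X/∼ = {[N=Q], [O], [P], [R]}; |τ_Q| = 8.

Equivalence classes: [N=Q], [O], [P], [R].
Quotient map π: X → X/∼ sends N ↦ [N=Q], O ↦ [O], P ↦ [P], Q ↦ [N=Q], R ↦ [R].
For each subset V ⊆ X/∼, compute π^{-1}(V) ⊆ X and check whether π^{-1}(V) ∈ τ. V is open in τ_Q iff π^{-1}(V) ∈ τ.
  V = {}: π^{-1}(V) = ∅ ∈ τ ✓.
  V = {[N=Q]}: π^{-1}(V) = {N, Q} ∉ τ ✗.
  V = {[O]}: π^{-1}(V) = {O} ∈ τ ✓.
  V = {[N=Q], [O]}: π^{-1}(V) = {N, O, Q} ∈ τ ✓.
  V = {[P]}: π^{-1}(V) = {P} ∉ τ ✗.
  V = {[N=Q], [P]}: π^{-1}(V) = {N, P, Q} ∉ τ ✗.
  V = {[O], [P]}: π^{-1}(V) = {O, P} ∉ τ ✗.
  V = {[N=Q], [O], [P]}: π^{-1}(V) = {N, O, P, Q} ∈ τ ✓.
  V = {[R]}: π^{-1}(V) = {R} ∈ τ ✓.
  V = {[N=Q], [R]}: π^{-1}(V) = {N, Q, R} ∉ τ ✗.
  V = {[O], [R]}: π^{-1}(V) = {O, R} ∈ τ ✓.
  V = {[N=Q], [O], [R]}: π^{-1}(V) = {N, O, Q, R} ∈ τ ✓.
  V = {[P], [R]}: π^{-1}(V) = {P, R} ∉ τ ✗.
  V = {[N=Q], [P], [R]}: π^{-1}(V) = {N, P, Q, R} ∉ τ ✗.
  V = {[O], [P], [R]}: π^{-1}(V) = {O, P, R} ∉ τ ✗.
  V = {[N=Q], [O], [P], [R]}: π^{-1}(V) = {N, O, P, Q, R} ∈ τ ✓.
Open sets in the quotient: τ_Q = {{}, {[O]}, {[N=Q], [O]}, {[N=Q], [O], [P]}, {[R]}, {[O], [R]}, {[N=Q], [O], [R]}, {[N=Q], [O], [P], [R]}} (8 elements).


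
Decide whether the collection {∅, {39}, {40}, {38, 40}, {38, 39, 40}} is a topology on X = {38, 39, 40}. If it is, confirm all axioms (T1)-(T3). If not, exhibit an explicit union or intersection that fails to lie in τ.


τ is NOT a topology on X.

Axiom (T1): ∅ ∈ τ? Yes; X ∈ τ? Yes.
Axiom (T2/T3): check pairwise unions and intersections of members of τ.
Counterexample for (T2): {39} ∪ {40} = {39, 40} ∉ τ. Therefore τ is NOT a topology.


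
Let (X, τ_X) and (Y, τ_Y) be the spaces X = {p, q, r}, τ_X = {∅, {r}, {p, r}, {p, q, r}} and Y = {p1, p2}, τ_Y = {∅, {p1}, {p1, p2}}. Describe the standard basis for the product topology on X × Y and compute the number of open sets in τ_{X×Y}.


Basis B = {∅ × ∅, {r} × {p1}, {p, r} × {p1}, {r} × {p1, p2}, {p, q, r} × {p1}, {p, r} × {p1, p2}, {p, q, r} × {p1, p2}}; |τ_{X×Y}| = 10.

Enumerate products U × V with U ∈ τ_X, V ∈ τ_Y (deduplicated):
  ∅ × ∅ = {} (∅)
  {r} × {p1} = {(r,p1)}
  {p, r} × {p1} = {(p,p1), (r,p1)}
  {r} × {p1, p2} = {(r,p1), (r,p2)}
  {p, q, r} × {p1} = {(p,p1), (q,p1), (r,p1)}
  {p, r} × {p1, p2} = {(p,p1), (p,p2), (r,p1), (r,p2)}
  {p, q, r} × {p1, p2} = {(p,p1), (p,p2), (q,p1), (q,p2), (r,p1), (r,p2)}
These 7 distinct sets form the basis B.
Close under arbitrary unions to get τ_{X×Y}; counting gives |τ_{X×Y}| = 10.


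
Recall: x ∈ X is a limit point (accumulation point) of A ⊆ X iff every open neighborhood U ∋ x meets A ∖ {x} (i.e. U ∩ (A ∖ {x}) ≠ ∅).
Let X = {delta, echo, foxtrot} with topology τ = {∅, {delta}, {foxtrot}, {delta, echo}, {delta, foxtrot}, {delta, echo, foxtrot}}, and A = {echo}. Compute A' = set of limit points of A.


A' = ∅

For each x ∈ X, list the open sets U ∈ τ with x ∈ U, then check whether U ∩ (A ∖ {x}) ≠ ∅ for every such U.
  x = delta: open {delta} ∋ x has {delta} ∩ (A ∖ {delta}) = ∅, so x is NOT a limit point.
  x = echo: open {delta, echo} ∋ x has {delta, echo} ∩ (A ∖ {echo}) = ∅, so x is NOT a limit point.
  x = foxtrot: open {foxtrot} ∋ x has {foxtrot} ∩ (A ∖ {foxtrot}) = ∅, so x is NOT a limit point.
Collecting: A' = ∅.


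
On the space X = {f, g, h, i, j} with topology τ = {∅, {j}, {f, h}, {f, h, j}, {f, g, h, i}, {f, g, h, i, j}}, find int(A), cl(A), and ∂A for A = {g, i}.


int(A) = ∅, cl(A) = {g, i}, ∂A = {g, i}.

Closed sets in (X, τ) are complements of opens:
  closed(X, τ) = {∅, {j}, {g, i}, {g, i, j}, {f, g, h, i}, {f, g, h, i, j}}.
int(A) = ⋃ {U ∈ τ : U ⊆ A}. Opens contained in A: ∅.
Taking the union of these: int(A) = ∅.
cl(A) = ⋂ {C closed : A ⊆ C}. Closed sets containing A: {g, i}, {g, i, j}, {f, g, h, i}, {f, g, h, i, j}.
Intersecting these: cl(A) = {g, i}.
∂A = cl(A) ∖ int(A) = {g, i} ∖ ∅ = {g, i}.


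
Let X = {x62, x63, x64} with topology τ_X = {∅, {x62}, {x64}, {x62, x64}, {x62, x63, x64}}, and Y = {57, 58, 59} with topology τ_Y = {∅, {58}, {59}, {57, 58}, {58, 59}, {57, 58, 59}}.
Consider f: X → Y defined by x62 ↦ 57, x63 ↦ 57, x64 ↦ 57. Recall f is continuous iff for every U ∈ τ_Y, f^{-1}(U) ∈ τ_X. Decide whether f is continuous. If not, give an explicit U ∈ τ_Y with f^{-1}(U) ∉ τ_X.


f IS continuous.

Compute f^{-1}(U) for each U ∈ τ_Y:
  U = ∅: f^{-1}(U) = ∅ ∈ τ_X ✓.
  U = {58}: f^{-1}(U) = ∅ ∈ τ_X ✓.
  U = {59}: f^{-1}(U) = ∅ ∈ τ_X ✓.
  U = {57, 58}: f^{-1}(U) = {x62, x63, x64} ∈ τ_X ✓.
  U = {58, 59}: f^{-1}(U) = ∅ ∈ τ_X ✓.
  U = {57, 58, 59}: f^{-1}(U) = {x62, x63, x64} ∈ τ_X ✓.
Every preimage lies in τ_X, so f IS continuous.


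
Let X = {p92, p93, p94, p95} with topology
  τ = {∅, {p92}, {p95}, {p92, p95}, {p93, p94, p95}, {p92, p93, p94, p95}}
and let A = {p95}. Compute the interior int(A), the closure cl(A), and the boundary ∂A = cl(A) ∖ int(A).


int(A) = {p95}, cl(A) = {p93, p94, p95}, ∂A = {p93, p94}.

Closed sets in (X, τ) are complements of opens:
  closed(X, τ) = {∅, {p92}, {p93, p94}, {p92, p93, p94}, {p93, p94, p95}, {p92, p93, p94, p95}}.
int(A) = ⋃ {U ∈ τ : U ⊆ A}. Opens contained in A: ∅, {p95}.
Taking the union of these: int(A) = {p95}.
cl(A) = ⋂ {C closed : A ⊆ C}. Closed sets containing A: {p93, p94, p95}, {p92, p93, p94, p95}.
Intersecting these: cl(A) = {p93, p94, p95}.
∂A = cl(A) ∖ int(A) = {p93, p94, p95} ∖ {p95} = {p93, p94}.


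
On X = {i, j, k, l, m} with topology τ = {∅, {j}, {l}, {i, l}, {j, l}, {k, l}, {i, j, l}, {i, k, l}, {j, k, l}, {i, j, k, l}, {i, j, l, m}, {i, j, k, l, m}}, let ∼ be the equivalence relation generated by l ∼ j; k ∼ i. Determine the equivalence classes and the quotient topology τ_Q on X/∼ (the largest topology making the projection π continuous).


X/∼ = {[i=k], [j=l], [m]}; |τ_Q| = 4.

Equivalence classes: [i=k], [j=l], [m].
Quotient map π: X → X/∼ sends i ↦ [i=k], j ↦ [j=l], k ↦ [i=k], l ↦ [j=l], m ↦ [m].
For each subset V ⊆ X/∼, compute π^{-1}(V) ⊆ X and check whether π^{-1}(V) ∈ τ. V is open in τ_Q iff π^{-1}(V) ∈ τ.
  V = {}: π^{-1}(V) = ∅ ∈ τ ✓.
  V = {[i=k]}: π^{-1}(V) = {i, k} ∉ τ ✗.
  V = {[j=l]}: π^{-1}(V) = {j, l} ∈ τ ✓.
  V = {[i=k], [j=l]}: π^{-1}(V) = {i, j, k, l} ∈ τ ✓.
  V = {[m]}: π^{-1}(V) = {m} ∉ τ ✗.
  V = {[i=k], [m]}: π^{-1}(V) = {i, k, m} ∉ τ ✗.
  V = {[j=l], [m]}: π^{-1}(V) = {j, l, m} ∉ τ ✗.
  V = {[i=k], [j=l], [m]}: π^{-1}(V) = {i, j, k, l, m} ∈ τ ✓.
Open sets in the quotient: τ_Q = {{}, {[j=l]}, {[i=k], [j=l]}, {[i=k], [j=l], [m]}} (4 elements).


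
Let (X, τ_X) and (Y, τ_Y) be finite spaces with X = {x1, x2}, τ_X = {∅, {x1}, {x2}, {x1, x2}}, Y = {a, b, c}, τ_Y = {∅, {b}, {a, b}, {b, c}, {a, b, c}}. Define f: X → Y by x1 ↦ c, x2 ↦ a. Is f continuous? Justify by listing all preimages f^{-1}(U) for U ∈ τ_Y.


f IS continuous.

Compute f^{-1}(U) for each U ∈ τ_Y:
  U = ∅: f^{-1}(U) = ∅ ∈ τ_X ✓.
  U = {b}: f^{-1}(U) = ∅ ∈ τ_X ✓.
  U = {a, b}: f^{-1}(U) = {x2} ∈ τ_X ✓.
  U = {b, c}: f^{-1}(U) = {x1} ∈ τ_X ✓.
  U = {a, b, c}: f^{-1}(U) = {x1, x2} ∈ τ_X ✓.
Every preimage lies in τ_X, so f IS continuous.


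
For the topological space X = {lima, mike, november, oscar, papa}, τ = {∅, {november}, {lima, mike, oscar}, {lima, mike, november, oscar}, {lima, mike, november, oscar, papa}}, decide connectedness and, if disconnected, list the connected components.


(X, τ) is connected.

Find clopen sets (U ∈ τ with X ∖ U ∈ τ):
  U = ∅, X ∖ U = {lima, mike, november, oscar, papa} — both open, so U is clopen.
  U = {lima, mike, november, oscar, papa}, X ∖ U = ∅ — both open, so U is clopen.
Only trivial clopens (∅ and X) exist, so (X, τ) is connected.
Compute connected components by grouping points that agree on all clopens:
  component: {lima, mike, november, oscar, papa}


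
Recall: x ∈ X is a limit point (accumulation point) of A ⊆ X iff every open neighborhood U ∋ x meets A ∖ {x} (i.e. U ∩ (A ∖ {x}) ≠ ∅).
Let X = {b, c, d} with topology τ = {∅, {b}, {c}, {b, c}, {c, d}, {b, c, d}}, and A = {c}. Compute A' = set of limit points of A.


A' = {d}

For each x ∈ X, list the open sets U ∈ τ with x ∈ U, then check whether U ∩ (A ∖ {x}) ≠ ∅ for every such U.
  x = b: open {b} ∋ x has {b} ∩ (A ∖ {b}) = ∅, so x is NOT a limit point.
  x = c: open {c} ∋ x has {c} ∩ (A ∖ {c}) = ∅, so x is NOT a limit point.
  x = d: opens ∋ x are {c, d}, {b, c, d}; each meets A ∖ {d}, so x IS a limit point.
Collecting: A' = {d}.


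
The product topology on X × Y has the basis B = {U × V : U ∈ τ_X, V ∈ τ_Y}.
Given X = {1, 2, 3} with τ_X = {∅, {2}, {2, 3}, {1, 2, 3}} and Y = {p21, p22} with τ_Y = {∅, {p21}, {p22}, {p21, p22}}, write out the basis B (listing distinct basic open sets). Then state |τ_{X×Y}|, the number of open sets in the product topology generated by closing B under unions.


Basis B = {∅ × ∅, {2} × {p21}, {2} × {p22}, {2} × {p21, p22}, {2, 3} × {p21}, {2, 3} × {p22}, {1, 2, 3} × {p21}, {1, 2, 3} × {p22}, {2, 3} × {p21, p22}, {1, 2, 3} × {p21, p22}}; |τ_{X×Y}| = 16.

Enumerate products U × V with U ∈ τ_X, V ∈ τ_Y (deduplicated):
  ∅ × ∅ = {} (∅)
  {2} × {p21} = {(2,p21)}
  {2} × {p22} = {(2,p22)}
  {2} × {p21, p22} = {(2,p21), (2,p22)}
  {2, 3} × {p21} = {(2,p21), (3,p21)}
  {2, 3} × {p22} = {(2,p22), (3,p22)}
  {1, 2, 3} × {p21} = {(1,p21), (2,p21), (3,p21)}
  {1, 2, 3} × {p22} = {(1,p22), (2,p22), (3,p22)}
  {2, 3} × {p21, p22} = {(2,p21), (2,p22), (3,p21), (3,p22)}
  {1, 2, 3} × {p21, p22} = {(1,p21), (1,p22), (2,p21), (2,p22), (3,p21), (3,p22)}
These 10 distinct sets form the basis B.
Close under arbitrary unions to get τ_{X×Y}; counting gives |τ_{X×Y}| = 16.


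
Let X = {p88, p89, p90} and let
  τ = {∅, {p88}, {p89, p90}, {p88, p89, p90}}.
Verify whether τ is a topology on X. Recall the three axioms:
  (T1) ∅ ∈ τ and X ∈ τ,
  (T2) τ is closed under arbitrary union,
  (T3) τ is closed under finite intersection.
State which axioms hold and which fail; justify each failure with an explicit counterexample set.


τ IS a topology on X.

Axiom (T1): ∅ ∈ τ? Yes; X ∈ τ? Yes.
Axiom (T2/T3): check pairwise unions and intersections of members of τ.
All pairwise intersections and unions checked — each lies in τ. Therefore τ satisfies (T1), (T2), (T3): it IS a topology on X.


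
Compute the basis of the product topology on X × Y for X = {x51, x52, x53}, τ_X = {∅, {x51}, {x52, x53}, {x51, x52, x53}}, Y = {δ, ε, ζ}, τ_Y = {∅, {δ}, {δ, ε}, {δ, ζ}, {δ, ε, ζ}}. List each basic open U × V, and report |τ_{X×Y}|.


Basis B = {∅ × ∅, {x51} × {δ}, {x51} × {δ, ε}, {x51} × {δ, ζ}, {x52, x53} × {δ}, {x51} × {δ, ε, ζ}, {x51, x52, x53} × {δ}, {x52, x53} × {δ, ε}, {x52, x53} × {δ, ζ}, {x51, x52, x53} × {δ, ε}, {x51, x52, x53} × {δ, ζ}, {x52, x53} × {δ, ε, ζ}, {x51, x52, x53} × {δ, ε, ζ}}; |τ_{X×Y}| = 25.

Enumerate products U × V with U ∈ τ_X, V ∈ τ_Y (deduplicated):
  ∅ × ∅ = {} (∅)
  {x51} × {δ} = {(x51,δ)}
  {x51} × {δ, ε} = {(x51,δ), (x51,ε)}
  {x51} × {δ, ζ} = {(x51,δ), (x51,ζ)}
  {x52, x53} × {δ} = {(x52,δ), (x53,δ)}
  {x51} × {δ, ε, ζ} = {(x51,δ), (x51,ε), (x51,ζ)}
  {x51, x52, x53} × {δ} = {(x51,δ), (x52,δ), (x53,δ)}
  {x52, x53} × {δ, ε} = {(x52,δ), (x52,ε), (x53,δ), (x53,ε)}
  {x52, x53} × {δ, ζ} = {(x52,δ), (x52,ζ), (x53,δ), (x53,ζ)}
  {x51, x52, x53} × {δ, ε} = {(x51,δ), (x51,ε), (x52,δ), (x52,ε), (x53,δ), (x53,ε)}
  {x51, x52, x53} × {δ, ζ} = {(x51,δ), (x51,ζ), (x52,δ), (x52,ζ), (x53,δ), (x53,ζ)}
  {x52, x53} × {δ, ε, ζ} = {(x52,δ), (x52,ε), (x52,ζ), (x53,δ), (x53,ε), (x53,ζ)}
  {x51, x52, x53} × {δ, ε, ζ} = {(x51,δ), (x51,ε), (x51,ζ), (x52,δ), (x52,ε), (x52,ζ), (x53,δ), (x53,ε), (x53,ζ)}
These 13 distinct sets form the basis B.
Close under arbitrary unions to get τ_{X×Y}; counting gives |τ_{X×Y}| = 25.


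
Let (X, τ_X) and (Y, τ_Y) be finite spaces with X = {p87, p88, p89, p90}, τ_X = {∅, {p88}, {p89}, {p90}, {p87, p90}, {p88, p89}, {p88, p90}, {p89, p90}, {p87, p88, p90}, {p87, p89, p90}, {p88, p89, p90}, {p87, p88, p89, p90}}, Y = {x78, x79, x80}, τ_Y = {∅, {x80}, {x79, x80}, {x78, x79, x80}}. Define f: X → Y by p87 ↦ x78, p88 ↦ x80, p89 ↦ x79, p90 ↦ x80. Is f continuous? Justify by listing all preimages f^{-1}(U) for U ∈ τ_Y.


f IS continuous.

Compute f^{-1}(U) for each U ∈ τ_Y:
  U = ∅: f^{-1}(U) = ∅ ∈ τ_X ✓.
  U = {x80}: f^{-1}(U) = {p88, p90} ∈ τ_X ✓.
  U = {x79, x80}: f^{-1}(U) = {p88, p89, p90} ∈ τ_X ✓.
  U = {x78, x79, x80}: f^{-1}(U) = {p87, p88, p89, p90} ∈ τ_X ✓.
Every preimage lies in τ_X, so f IS continuous.


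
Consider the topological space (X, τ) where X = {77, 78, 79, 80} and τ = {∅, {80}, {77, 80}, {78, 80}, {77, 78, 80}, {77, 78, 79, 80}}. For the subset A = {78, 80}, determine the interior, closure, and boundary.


int(A) = {78, 80}, cl(A) = {77, 78, 79, 80}, ∂A = {77, 79}.

Closed sets in (X, τ) are complements of opens:
  closed(X, τ) = {∅, {79}, {77, 79}, {78, 79}, {77, 78, 79}, {77, 78, 79, 80}}.
int(A) = ⋃ {U ∈ τ : U ⊆ A}. Opens contained in A: ∅, {80}, {78, 80}.
Taking the union of these: int(A) = {78, 80}.
cl(A) = ⋂ {C closed : A ⊆ C}. Closed sets containing A: {77, 78, 79, 80}.
Intersecting these: cl(A) = {77, 78, 79, 80}.
∂A = cl(A) ∖ int(A) = {77, 78, 79, 80} ∖ {78, 80} = {77, 79}.


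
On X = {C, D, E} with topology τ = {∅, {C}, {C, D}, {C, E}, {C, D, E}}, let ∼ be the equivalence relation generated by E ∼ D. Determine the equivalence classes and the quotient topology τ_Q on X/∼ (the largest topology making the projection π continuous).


X/∼ = {[C], [D=E]}; |τ_Q| = 3.

Equivalence classes: [C], [D=E].
Quotient map π: X → X/∼ sends C ↦ [C], D ↦ [D=E], E ↦ [D=E].
For each subset V ⊆ X/∼, compute π^{-1}(V) ⊆ X and check whether π^{-1}(V) ∈ τ. V is open in τ_Q iff π^{-1}(V) ∈ τ.
  V = {}: π^{-1}(V) = ∅ ∈ τ ✓.
  V = {[C]}: π^{-1}(V) = {C} ∈ τ ✓.
  V = {[D=E]}: π^{-1}(V) = {D, E} ∉ τ ✗.
  V = {[C], [D=E]}: π^{-1}(V) = {C, D, E} ∈ τ ✓.
Open sets in the quotient: τ_Q = {{}, {[C]}, {[C], [D=E]}} (3 elements).


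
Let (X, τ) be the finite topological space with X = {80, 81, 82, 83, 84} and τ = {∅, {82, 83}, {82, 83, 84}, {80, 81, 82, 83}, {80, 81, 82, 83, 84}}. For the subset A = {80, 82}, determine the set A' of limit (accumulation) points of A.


A' = {80, 81, 83, 84}

For each x ∈ X, list the open sets U ∈ τ with x ∈ U, then check whether U ∩ (A ∖ {x}) ≠ ∅ for every such U.
  x = 80: opens ∋ x are {80, 81, 82, 83}, {80, 81, 82, 83, 84}; each meets A ∖ {80}, so x IS a limit point.
  x = 81: opens ∋ x are {80, 81, 82, 83}, {80, 81, 82, 83, 84}; each meets A ∖ {81}, so x IS a limit point.
  x = 82: open {82, 83} ∋ x has {82, 83} ∩ (A ∖ {82}) = ∅, so x is NOT a limit point.
  x = 83: opens ∋ x are {82, 83}, {82, 83, 84}, {80, 81, 82, 83}, {80, 81, 82, 83, 84}; each meets A ∖ {83}, so x IS a limit point.
  x = 84: opens ∋ x are {82, 83, 84}, {80, 81, 82, 83, 84}; each meets A ∖ {84}, so x IS a limit point.
Collecting: A' = {80, 81, 83, 84}.


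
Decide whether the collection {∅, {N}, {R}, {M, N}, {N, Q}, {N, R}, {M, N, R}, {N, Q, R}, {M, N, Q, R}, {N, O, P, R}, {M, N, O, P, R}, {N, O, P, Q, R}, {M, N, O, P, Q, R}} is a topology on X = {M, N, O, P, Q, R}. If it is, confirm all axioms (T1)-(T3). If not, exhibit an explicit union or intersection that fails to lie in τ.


τ is NOT a topology on X.

Axiom (T1): ∅ ∈ τ? Yes; X ∈ τ? Yes.
Axiom (T2/T3): check pairwise unions and intersections of members of τ.
Counterexample for (T2): {M, N} ∪ {N, Q} = {M, N, Q} ∉ τ. Therefore τ is NOT a topology.


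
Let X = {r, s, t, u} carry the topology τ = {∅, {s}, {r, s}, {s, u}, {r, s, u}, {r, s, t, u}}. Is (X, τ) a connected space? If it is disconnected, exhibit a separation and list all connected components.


(X, τ) is connected.

Find clopen sets (U ∈ τ with X ∖ U ∈ τ):
  U = ∅, X ∖ U = {r, s, t, u} — both open, so U is clopen.
  U = {r, s, t, u}, X ∖ U = ∅ — both open, so U is clopen.
Only trivial clopens (∅ and X) exist, so (X, τ) is connected.
Compute connected components by grouping points that agree on all clopens:
  component: {r, s, t, u}


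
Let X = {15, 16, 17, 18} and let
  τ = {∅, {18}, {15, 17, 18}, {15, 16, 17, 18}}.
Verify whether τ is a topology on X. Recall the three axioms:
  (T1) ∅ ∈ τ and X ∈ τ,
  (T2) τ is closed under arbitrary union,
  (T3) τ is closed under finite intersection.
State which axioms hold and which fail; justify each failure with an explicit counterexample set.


τ IS a topology on X.

Axiom (T1): ∅ ∈ τ? Yes; X ∈ τ? Yes.
Axiom (T2/T3): check pairwise unions and intersections of members of τ.
All pairwise intersections and unions checked — each lies in τ. Therefore τ satisfies (T1), (T2), (T3): it IS a topology on X.


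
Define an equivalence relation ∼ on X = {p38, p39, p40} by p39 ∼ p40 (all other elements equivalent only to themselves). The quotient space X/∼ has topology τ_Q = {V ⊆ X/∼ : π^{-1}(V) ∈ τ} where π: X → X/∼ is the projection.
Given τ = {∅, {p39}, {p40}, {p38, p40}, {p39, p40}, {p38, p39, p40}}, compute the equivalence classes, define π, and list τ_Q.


X/∼ = {[p38], [p39=p40]}; |τ_Q| = 3.

Equivalence classes: [p38], [p39=p40].
Quotient map π: X → X/∼ sends p38 ↦ [p38], p39 ↦ [p39=p40], p40 ↦ [p39=p40].
For each subset V ⊆ X/∼, compute π^{-1}(V) ⊆ X and check whether π^{-1}(V) ∈ τ. V is open in τ_Q iff π^{-1}(V) ∈ τ.
  V = {}: π^{-1}(V) = ∅ ∈ τ ✓.
  V = {[p38]}: π^{-1}(V) = {p38} ∉ τ ✗.
  V = {[p39=p40]}: π^{-1}(V) = {p39, p40} ∈ τ ✓.
  V = {[p38], [p39=p40]}: π^{-1}(V) = {p38, p39, p40} ∈ τ ✓.
Open sets in the quotient: τ_Q = {{}, {[p39=p40]}, {[p38], [p39=p40]}} (3 elements).


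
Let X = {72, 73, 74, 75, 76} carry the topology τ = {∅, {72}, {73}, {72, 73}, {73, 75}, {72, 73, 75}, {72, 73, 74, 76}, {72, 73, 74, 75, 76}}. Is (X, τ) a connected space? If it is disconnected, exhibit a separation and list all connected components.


(X, τ) is connected.

Find clopen sets (U ∈ τ with X ∖ U ∈ τ):
  U = ∅, X ∖ U = {72, 73, 74, 75, 76} — both open, so U is clopen.
  U = {72, 73, 74, 75, 76}, X ∖ U = ∅ — both open, so U is clopen.
Only trivial clopens (∅ and X) exist, so (X, τ) is connected.
Compute connected components by grouping points that agree on all clopens:
  component: {72, 73, 74, 75, 76}


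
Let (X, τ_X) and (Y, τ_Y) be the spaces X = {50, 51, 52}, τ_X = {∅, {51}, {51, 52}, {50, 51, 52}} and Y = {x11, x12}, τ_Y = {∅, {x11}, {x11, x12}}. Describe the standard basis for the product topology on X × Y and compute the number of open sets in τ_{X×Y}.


Basis B = {∅ × ∅, {51} × {x11}, {51} × {x11, x12}, {51, 52} × {x11}, {50, 51, 52} × {x11}, {51, 52} × {x11, x12}, {50, 51, 52} × {x11, x12}}; |τ_{X×Y}| = 10.

Enumerate products U × V with U ∈ τ_X, V ∈ τ_Y (deduplicated):
  ∅ × ∅ = {} (∅)
  {51} × {x11} = {(51,x11)}
  {51} × {x11, x12} = {(51,x11), (51,x12)}
  {51, 52} × {x11} = {(51,x11), (52,x11)}
  {50, 51, 52} × {x11} = {(50,x11), (51,x11), (52,x11)}
  {51, 52} × {x11, x12} = {(51,x11), (51,x12), (52,x11), (52,x12)}
  {50, 51, 52} × {x11, x12} = {(50,x11), (50,x12), (51,x11), (51,x12), (52,x11), (52,x12)}
These 7 distinct sets form the basis B.
Close under arbitrary unions to get τ_{X×Y}; counting gives |τ_{X×Y}| = 10.
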